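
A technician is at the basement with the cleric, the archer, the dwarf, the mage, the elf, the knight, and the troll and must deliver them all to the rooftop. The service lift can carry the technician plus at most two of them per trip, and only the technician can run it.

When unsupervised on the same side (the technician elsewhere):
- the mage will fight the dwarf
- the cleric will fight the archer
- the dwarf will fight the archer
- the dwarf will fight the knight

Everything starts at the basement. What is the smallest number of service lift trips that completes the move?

Counting alone: the technician can take at most 2 across per trip to the rooftop, so moving all 7 needs at least 4 loaded trips out, with a return between consecutive ones — at least 7 crossings.
The plan below uses exactly 7 crossings, so it is optimal:
1. Technician goes to the rooftop with the cleric and the dwarf.
2. Technician goes back to the basement alone.
3. Technician goes to the rooftop with the elf and the troll.
4. Technician goes back to the basement alone.
5. Technician goes to the rooftop with the knight and the mage.
6. Technician goes back to the basement with the dwarf.
7. Technician goes to the rooftop with the archer and the dwarf.

7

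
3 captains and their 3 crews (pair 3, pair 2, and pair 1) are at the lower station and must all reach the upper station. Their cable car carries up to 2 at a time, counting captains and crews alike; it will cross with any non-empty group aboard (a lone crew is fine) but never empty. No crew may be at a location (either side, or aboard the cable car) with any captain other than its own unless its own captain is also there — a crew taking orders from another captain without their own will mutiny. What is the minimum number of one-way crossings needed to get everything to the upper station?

Counting alone: each trip to the upper station takes at most 2 across and each return brings at least 1 back, so after t trips out (and t−1 returns) at most 2t − (t−1) of the 6 are across; that first reaches 6 at t = 5, so at least 9 crossings are needed.
The safety rule pushes this higher. Following every safe sequence of crossings, the most of the 6 that can be at the upper station as the cable car arrives there on crossing 9 is 5 — never all 6.
So no plan with fewer than 11 crossings exists, and this one achieves 11:
1. captain 3 and crew 3 cross → the upper station.
2. captain 3 crosses ← the lower station.
3. crew 1 and crew 2 cross → the upper station.
4. crew 3 crosses ← the lower station.
5. captain 1 and captain 2 cross → the upper station.
6. captain 2 and crew 2 cross ← the lower station.
7. captain 2 and captain 3 cross → the upper station.
8. crew 1 crosses ← the lower station.
9. crew 2 and crew 3 cross → the upper station.
10. captain 1 crosses ← the lower station.
11. captain 1 and crew 1 cross → the upper station.

11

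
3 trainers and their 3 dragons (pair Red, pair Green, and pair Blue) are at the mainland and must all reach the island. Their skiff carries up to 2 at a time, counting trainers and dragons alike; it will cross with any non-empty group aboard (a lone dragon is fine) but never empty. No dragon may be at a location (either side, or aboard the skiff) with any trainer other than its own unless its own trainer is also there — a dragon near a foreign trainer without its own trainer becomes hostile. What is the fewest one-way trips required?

11

Counting alone: each trip to the island takes at most 2 across and each return brings at least 1 back, so after t trips out (and t−1 returns) at most 2t − (t−1) of the 6 are across; that first reaches 6 at t = 5, so at least 9 crossings are needed.
The safety rule pushes this higher. Following every safe sequence of crossings, the most of the 6 that can be at the island as the skiff arrives there on crossing 9 is 5 — never all 6.
So no plan with fewer than 11 crossings exists, and this one achieves 11:
1. dragon Red and trainer Red cross → the island.
2. trainer Red crosses ← the mainland.
3. dragon Blue and dragon Green cross → the island.
4. dragon Red crosses ← the mainland.
5. trainer Blue and trainer Green cross → the island.
6. dragon Green and trainer Green cross ← the mainland.
7. trainer Green and trainer Red cross → the island.
8. dragon Blue crosses ← the mainland.
9. dragon Green and dragon Red cross → the island.
10. trainer Blue crosses ← the mainland.
11. dragon Blue and trainer Blue cross → the island.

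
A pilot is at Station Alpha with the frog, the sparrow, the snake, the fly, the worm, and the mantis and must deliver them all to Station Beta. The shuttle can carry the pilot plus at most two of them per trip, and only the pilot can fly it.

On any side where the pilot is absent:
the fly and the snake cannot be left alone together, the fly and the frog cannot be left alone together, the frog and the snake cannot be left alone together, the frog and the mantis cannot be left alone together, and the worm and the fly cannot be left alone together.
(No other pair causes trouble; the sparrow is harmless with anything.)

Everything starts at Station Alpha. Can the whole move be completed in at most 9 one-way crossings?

Yes — this plan uses 9 crossings (≤ 9):
1. Pilot goes to Station Beta with the fly and the frog.  [Station Alpha: the mantis, the snake, the sparrow, the worm | Station Beta: the fly, the frog]
2. Pilot goes back to Station Alpha with the frog.  [Station Alpha: the frog, the mantis, the snake, the sparrow, the worm | Station Beta: the fly]
3. Pilot goes to Station Beta with the frog and the sparrow.  [Station Alpha: the mantis, the snake, the worm | Station Beta: the fly, the frog, the sparrow]
4. Pilot goes back to Station Alpha with the frog.  [Station Alpha: the frog, the mantis, the snake, the worm | Station Beta: the fly, the sparrow]
5. Pilot goes to Station Beta with the frog and the worm.  [Station Alpha: the mantis, the snake | Station Beta: the fly, the frog, the sparrow, the worm]
6. Pilot goes back to Station Alpha with the fly.  [Station Alpha: the fly, the mantis, the snake | Station Beta: the frog, the sparrow, the worm]
7. Pilot goes to Station Beta with the mantis and the snake.  [Station Alpha: the fly | Station Beta: the frog, the mantis, the snake, the sparrow, the worm]
8. Pilot goes back to Station Alpha with the frog.  [Station Alpha: the fly, the frog | Station Beta: the mantis, the snake, the sparrow, the worm]
9. Pilot goes to Station Beta with the fly and the frog.  [Station Alpha: — | Station Beta: the fly, the frog, the mantis, the snake, the sparrow, the worm]

Yes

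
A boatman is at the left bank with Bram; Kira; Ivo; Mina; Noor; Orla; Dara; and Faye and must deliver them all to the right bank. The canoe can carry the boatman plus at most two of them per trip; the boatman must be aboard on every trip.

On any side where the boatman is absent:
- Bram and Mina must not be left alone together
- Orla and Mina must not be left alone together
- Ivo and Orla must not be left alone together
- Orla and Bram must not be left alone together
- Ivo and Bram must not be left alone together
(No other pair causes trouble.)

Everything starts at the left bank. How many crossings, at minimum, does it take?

Counting alone: the boatman can take at most 2 across per trip to the right bank, so moving all 8 needs at least 4 loaded trips out, with a return between consecutive ones — at least 7 crossings.
The safety rule pushes this higher. Following every safe sequence of crossings, the most of the 8 that can be at the right bank as the canoe arrives there on crossings 7, 9, 11 is 5, 6, 7 respectively — never all 8.
So no plan with fewer than 13 crossings exists, and this one achieves 13:
1. Boatman goes to the right bank with Bram and Orla.  [the left bank: Dara, Faye, Ivo, Kira, Mina, Noor | the right bank: Bram, Orla]
2. Boatman goes back to the left bank with Bram.  [the left bank: Bram, Dara, Faye, Ivo, Kira, Mina, Noor | the right bank: Orla]
3. Boatman goes to the right bank with Bram and Kira.  [the left bank: Dara, Faye, Ivo, Mina, Noor | the right bank: Bram, Kira, Orla]
4. Boatman goes back to the left bank with Bram.  [the left bank: Bram, Dara, Faye, Ivo, Mina, Noor | the right bank: Kira, Orla]
5. Boatman goes to the right bank with Bram and Noor.  [the left bank: Dara, Faye, Ivo, Mina | the right bank: Bram, Kira, Noor, Orla]
6. Boatman goes back to the left bank with Bram.  [the left bank: Bram, Dara, Faye, Ivo, Mina | the right bank: Kira, Noor, Orla]
7. Boatman goes to the right bank with Bram and Dara.  [the left bank: Faye, Ivo, Mina | the right bank: Bram, Dara, Kira, Noor, Orla]
8. Boatman goes back to the left bank with Bram.  [the left bank: Bram, Faye, Ivo, Mina | the right bank: Dara, Kira, Noor, Orla]
9. Boatman goes to the right bank with Bram and Faye.  [the left bank: Ivo, Mina | the right bank: Bram, Dara, Faye, Kira, Noor, Orla]
10. Boatman goes back to the left bank with Bram.  [the left bank: Bram, Ivo, Mina | the right bank: Dara, Faye, Kira, Noor, Orla]
11. Boatman goes to the right bank with Ivo and Mina.  [the left bank: Bram | the right bank: Dara, Faye, Ivo, Kira, Mina, Noor, Orla]
12. Boatman goes back to the left bank with Orla.  [the left bank: Bram, Orla | the right bank: Dara, Faye, Ivo, Kira, Mina, Noor]
13. Boatman goes to the right bank with Bram and Orla.  [the left bank: — | the right bank: Bram, Dara, Faye, Ivo, Kira, Mina, Noor, Orla]

13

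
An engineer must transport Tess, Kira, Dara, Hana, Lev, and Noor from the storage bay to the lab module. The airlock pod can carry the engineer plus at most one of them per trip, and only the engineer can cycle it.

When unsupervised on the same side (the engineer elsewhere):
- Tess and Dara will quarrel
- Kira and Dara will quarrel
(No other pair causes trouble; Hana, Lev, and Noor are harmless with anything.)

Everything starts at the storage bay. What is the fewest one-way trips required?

13

Counting alone: the engineer can take at most 1 across per trip to the lab module, so moving all 6 needs at least 6 loaded trips out, with a return between consecutive ones — at least 11 crossings.
The safety rule pushes this higher. Following every safe sequence of crossings, the most of the 6 that can be at the lab module as the airlock pod arrives there on crossing 11 is 5 — never all 6.
So no plan with fewer than 13 crossings exists, and this one achieves 13:
1. Engineer goes to the lab module with Dara.
2. Engineer goes back to the storage bay alone.
3. Engineer goes to the lab module with Tess.
4. Engineer goes back to the storage bay with Dara.
5. Engineer goes to the lab module with Kira.
6. Engineer goes back to the storage bay alone.
7. Engineer goes to the lab module with Hana.
8. Engineer goes back to the storage bay alone.
9. Engineer goes to the lab module with Lev.
10. Engineer goes back to the storage bay alone.
11. Engineer goes to the lab module with Noor.
12. Engineer goes back to the storage bay alone.
13. Engineer goes to the lab module with Dara.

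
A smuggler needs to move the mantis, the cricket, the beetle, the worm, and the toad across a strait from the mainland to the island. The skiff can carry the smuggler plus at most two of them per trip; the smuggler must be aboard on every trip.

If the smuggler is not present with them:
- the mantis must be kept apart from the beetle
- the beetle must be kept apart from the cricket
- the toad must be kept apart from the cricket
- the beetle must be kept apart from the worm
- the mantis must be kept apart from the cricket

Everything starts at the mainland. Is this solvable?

1. Smuggler goes to the island with the beetle and the cricket.  [the mainland: the mantis, the toad, the worm | the island: the beetle, the cricket]
2. Smuggler goes back to the mainland with the cricket.  [the mainland: the cricket, the mantis, the toad, the worm | the island: the beetle]
3. Smuggler goes to the island with the mantis and the toad.  [the mainland: the cricket, the worm | the island: the beetle, the mantis, the toad]
4. Smuggler goes back to the mainland with the mantis.  [the mainland: the cricket, the mantis, the worm | the island: the beetle, the toad]
5. Smuggler goes to the island with the mantis and the worm.  [the mainland: the cricket | the island: the beetle, the mantis, the toad, the worm]
6. Smuggler goes back to the mainland with the beetle.  [the mainland: the beetle, the cricket | the island: the mantis, the toad, the worm]
7. Smuggler goes to the island with the beetle and the cricket.  [the mainland: — | the island: the beetle, the cricket, the mantis, the toad, the worm]

Yes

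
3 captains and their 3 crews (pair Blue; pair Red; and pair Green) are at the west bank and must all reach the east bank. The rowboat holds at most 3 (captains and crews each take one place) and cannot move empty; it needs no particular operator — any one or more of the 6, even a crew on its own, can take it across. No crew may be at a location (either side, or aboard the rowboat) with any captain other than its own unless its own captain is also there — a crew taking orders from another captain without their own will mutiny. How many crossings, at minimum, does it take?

5

Counting alone: each trip to the east bank takes at most 3 across and each return brings at least 1 back, so after t trips out (and t−1 returns) at most 3t − (t−1) of the 6 are across; that first reaches 6 at t = 3, so at least 5 crossings are needed.
The plan below uses exactly 5 crossings, so it is optimal:
1. captain Blue and crew Blue cross → the east bank.
2. captain Blue crosses ← the west bank.
3. captain Blue, captain Green, and captain Red cross → the east bank.
4. crew Blue crosses ← the west bank.
5. crew Blue, crew Green, and crew Red cross → the east bank.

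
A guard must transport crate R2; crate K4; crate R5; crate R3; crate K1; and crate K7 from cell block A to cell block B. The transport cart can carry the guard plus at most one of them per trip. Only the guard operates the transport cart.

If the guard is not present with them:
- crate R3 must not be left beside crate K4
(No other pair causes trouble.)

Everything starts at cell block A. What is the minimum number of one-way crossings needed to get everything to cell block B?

11

Counting alone: the guard can take at most 1 across per trip to cell block B, so moving all 6 needs at least 6 loaded trips out, with a return between consecutive ones — at least 11 crossings.
The plan below uses exactly 11 crossings, so it is optimal:
1. Guard goes to cell block B with crate K4.
2. Guard goes back to cell block A alone.
3. Guard goes to cell block B with crate R2.
4. Guard goes back to cell block A alone.
5. Guard goes to cell block B with crate R5.
6. Guard goes back to cell block A alone.
7. Guard goes to cell block B with crate K1.
8. Guard goes back to cell block A alone.
9. Guard goes to cell block B with crate K7.
10. Guard goes back to cell block A alone.
11. Guard goes to cell block B with crate R3.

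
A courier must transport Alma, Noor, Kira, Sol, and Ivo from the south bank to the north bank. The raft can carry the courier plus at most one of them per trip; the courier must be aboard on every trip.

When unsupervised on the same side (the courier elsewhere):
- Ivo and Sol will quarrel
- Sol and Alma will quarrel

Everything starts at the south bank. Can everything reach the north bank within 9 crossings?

No

Counting alone: the courier can take at most 1 across per trip to the north bank, so moving all 5 needs at least 5 loaded trips out, with a return between consecutive ones — at least 9 crossings.
The safety rule pushes this higher. Following every safe sequence of crossings, the most of the 5 that can be at the north bank as the raft arrives there on crossing 9 is 4 — never all 5.
So the move cannot be finished within 9 crossings. (The shortest complete plan takes 11:)
1. Courier goes to the north bank with Sol.  [the south bank: Alma, Ivo, Kira, Noor | the north bank: Sol]
2. Courier goes back to the south bank alone.  [the south bank: Alma, Ivo, Kira, Noor | the north bank: Sol]
3. Courier goes to the north bank with Alma.  [the south bank: Ivo, Kira, Noor | the north bank: Alma, Sol]
4. Courier goes back to the south bank with Sol.  [the south bank: Ivo, Kira, Noor, Sol | the north bank: Alma]
5. Courier goes to the north bank with Ivo.  [the south bank: Kira, Noor, Sol | the north bank: Alma, Ivo]
6. Courier goes back to the south bank alone.  [the south bank: Kira, Noor, Sol | the north bank: Alma, Ivo]
7. Courier goes to the north bank with Noor.  [the south bank: Kira, Sol | the north bank: Alma, Ivo, Noor]
8. Courier goes back to the south bank alone.  [the south bank: Kira, Sol | the north bank: Alma, Ivo, Noor]
9. Courier goes to the north bank with Kira.  [the south bank: Sol | the north bank: Alma, Ivo, Kira, Noor]
10. Courier goes back to the south bank alone.  [the south bank: Sol | the north bank: Alma, Ivo, Kira, Noor]
11. Courier goes to the north bank with Sol.  [the south bank: — | the north bank: Alma, Ivo, Kira, Noor, Sol]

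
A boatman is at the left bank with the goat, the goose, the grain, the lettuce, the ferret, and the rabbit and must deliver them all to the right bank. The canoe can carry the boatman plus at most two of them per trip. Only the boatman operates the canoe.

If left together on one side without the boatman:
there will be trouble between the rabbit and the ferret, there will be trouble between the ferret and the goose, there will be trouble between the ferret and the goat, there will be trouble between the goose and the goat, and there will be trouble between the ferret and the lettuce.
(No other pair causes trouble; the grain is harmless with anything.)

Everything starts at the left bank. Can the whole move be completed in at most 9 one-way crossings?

Yes — this plan uses 9 crossings (≤ 9):
1. Boatman goes to the right bank with the ferret and the goat.
2. Boatman goes back to the left bank with the goat.
3. Boatman goes to the right bank with the goat and the grain.
4. Boatman goes back to the left bank with the goat.
5. Boatman goes to the right bank with the goat and the lettuce.
6. Boatman goes back to the left bank with the ferret.
7. Boatman goes to the right bank with the goose and the rabbit.
8. Boatman goes back to the left bank with the goat.
9. Boatman goes to the right bank with the ferret and the goat.

Yes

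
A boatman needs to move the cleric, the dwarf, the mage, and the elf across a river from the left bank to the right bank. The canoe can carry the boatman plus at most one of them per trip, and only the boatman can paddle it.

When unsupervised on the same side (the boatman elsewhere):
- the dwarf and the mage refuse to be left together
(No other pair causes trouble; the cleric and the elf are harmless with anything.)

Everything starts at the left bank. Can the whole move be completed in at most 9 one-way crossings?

Yes

Yes — this plan uses 7 crossings (≤ 9):
1. Boatman goes to the right bank with the dwarf.
2. Boatman goes back to the left bank alone.
3. Boatman goes to the right bank with the cleric.
4. Boatman goes back to the left bank alone.
5. Boatman goes to the right bank with the elf.
6. Boatman goes back to the left bank alone.
7. Boatman goes to the right bank with the mage.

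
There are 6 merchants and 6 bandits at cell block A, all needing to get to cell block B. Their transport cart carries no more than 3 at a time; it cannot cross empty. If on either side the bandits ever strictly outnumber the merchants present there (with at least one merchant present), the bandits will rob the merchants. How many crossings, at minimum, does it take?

Following every safe sequence of crossings from the start, the most of the 12 that can be at cell block B as the transport cart arrives there on crossings 1, 3, 5 is 3, 5, 6 respectively; the best ever achieved is 6 of 12.
From crossing 7 on, no configuration arises that was not already reachable earlier: only 17 distinct safe configurations (who is on which side, and where the transport cart is) can ever be reached, none of them has everyone across, and every continuation just revisits them. They are: 0 merchants + 0 bandits across (transport cart back at the start); 0 merchants + 1 bandit across (transport cart there); 0 merchants + 1 bandit across (transport cart back at the start); 0 merchants + 2 bandits across (transport cart there); 0 merchants + 2 bandits across (transport cart back at the start); 0 merchants + 3 bandits across (transport cart there); 0 merchants + 3 bandits across (transport cart back at the start); 0 merchants + 4 bandits across (transport cart there); 0 merchants + 4 bandits across (transport cart back at the start); 0 merchants + 5 bandits across (transport cart there); 0 merchants + 5 bandits across (transport cart back at the start); 0 merchants + 6 bandits across (transport cart there); 1 merchant + 1 bandit across (transport cart there); 1 merchant + 1 bandit across (transport cart back at the start); 2 merchants + 2 bandits across (transport cart there); 2 merchants + 2 bandits across (transport cart back at the start); 3 merchants + 3 bandits across (transport cart there). So no valid plan exists.

impossible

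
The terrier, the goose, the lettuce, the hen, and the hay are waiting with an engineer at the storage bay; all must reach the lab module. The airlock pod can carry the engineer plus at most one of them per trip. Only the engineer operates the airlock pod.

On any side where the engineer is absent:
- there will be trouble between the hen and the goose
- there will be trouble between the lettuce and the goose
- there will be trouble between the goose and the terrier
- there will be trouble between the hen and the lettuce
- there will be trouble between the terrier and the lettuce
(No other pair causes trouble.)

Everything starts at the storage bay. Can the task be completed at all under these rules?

No

Whatever the first load, the items left behind include a forbidden pair without the engineer. No opening move is safe, so no plan exists.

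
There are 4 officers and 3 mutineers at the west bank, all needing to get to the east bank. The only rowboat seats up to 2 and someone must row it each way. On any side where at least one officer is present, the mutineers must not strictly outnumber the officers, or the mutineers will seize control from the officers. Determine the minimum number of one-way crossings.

Counting alone: each trip to the east bank takes at most 2 across and each return brings at least 1 back, so after t trips out (and t−1 returns) at most 2t − (t−1) of the 7 are across; that first reaches 7 at t = 6, so at least 11 crossings are needed.
The plan below uses exactly 11 crossings, so it is optimal:
1. 2 mutineers → the east bank.  (the west bank: 4O 1M; the east bank: 0O 2M)
2. 1 mutineer ← the west bank.  (the west bank: 4O 2M; the east bank: 0O 1M)
3. 2 mutineers → the east bank.  (the west bank: 4O 0M; the east bank: 0O 3M)
4. 1 mutineer ← the west bank.  (the west bank: 4O 1M; the east bank: 0O 2M)
5. 2 officers → the east bank.  (the west bank: 2O 1M; the east bank: 2O 2M)
6. 1 mutineer ← the west bank.  (the west bank: 2O 2M; the east bank: 2O 1M)
7. 1 officer and 1 mutineer → the east bank.  (the west bank: 1O 1M; the east bank: 3O 2M)
8. 1 officer ← the west bank.  (the west bank: 2O 1M; the east bank: 2O 2M)
9. 1 officer and 1 mutineer → the east bank.  (the west bank: 1O 0M; the east bank: 3O 3M)
10. 1 mutineer ← the west bank.  (the west bank: 1O 1M; the east bank: 3O 2M)
11. 1 officer and 1 mutineer → the east bank.  (the west bank: 0O 0M; the east bank: 4O 3M)

11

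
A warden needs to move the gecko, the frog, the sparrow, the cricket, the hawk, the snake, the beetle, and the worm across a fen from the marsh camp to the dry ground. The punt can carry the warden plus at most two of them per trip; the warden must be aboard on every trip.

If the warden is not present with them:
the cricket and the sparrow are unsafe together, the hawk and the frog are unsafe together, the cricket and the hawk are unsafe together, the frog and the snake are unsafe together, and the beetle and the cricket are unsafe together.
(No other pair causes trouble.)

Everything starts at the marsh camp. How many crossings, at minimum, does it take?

9

Counting alone: the warden can take at most 2 across per trip to the dry ground, so moving all 8 needs at least 4 loaded trips out, with a return between consecutive ones — at least 7 crossings.
The safety rule pushes this higher. Following every safe sequence of crossings, the most of the 8 that can be at the dry ground as the punt arrives there on crossing 7 is 7 — never all 8.
So no plan with fewer than 9 crossings exists, and this one achieves 9:
1. Warden goes to the dry ground with the cricket and the frog.
2. Warden goes back to the marsh camp alone.
3. Warden goes to the dry ground with the gecko and the sparrow.
4. Warden goes back to the marsh camp with the cricket.
5. Warden goes to the dry ground with the beetle and the hawk.
6. Warden goes back to the marsh camp with the frog.
7. Warden goes to the dry ground with the snake and the worm.
8. Warden goes back to the marsh camp alone.
9. Warden goes to the dry ground with the cricket and the frog.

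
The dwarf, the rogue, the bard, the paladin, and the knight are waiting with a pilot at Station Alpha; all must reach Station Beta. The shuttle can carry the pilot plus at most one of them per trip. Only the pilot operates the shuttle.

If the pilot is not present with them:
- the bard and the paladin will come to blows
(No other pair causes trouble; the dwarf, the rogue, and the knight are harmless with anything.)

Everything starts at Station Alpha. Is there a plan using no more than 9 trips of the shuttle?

Yes

Yes — this plan uses 9 crossings (≤ 9):
1. Pilot goes to Station Beta with the bard.  [Station Alpha: the dwarf, the knight, the paladin, the rogue | Station Beta: the bard]
2. Pilot goes back to Station Alpha alone.  [Station Alpha: the dwarf, the knight, the paladin, the rogue | Station Beta: the bard]
3. Pilot goes to Station Beta with the dwarf.  [Station Alpha: the knight, the paladin, the rogue | Station Beta: the bard, the dwarf]
4. Pilot goes back to Station Alpha alone.  [Station Alpha: the knight, the paladin, the rogue | Station Beta: the bard, the dwarf]
5. Pilot goes to Station Beta with the rogue.  [Station Alpha: the knight, the paladin | Station Beta: the bard, the dwarf, the rogue]
6. Pilot goes back to Station Alpha alone.  [Station Alpha: the knight, the paladin | Station Beta: the bard, the dwarf, the rogue]
7. Pilot goes to Station Beta with the knight.  [Station Alpha: the paladin | Station Beta: the bard, the dwarf, the knight, the rogue]
8. Pilot goes back to Station Alpha alone.  [Station Alpha: the paladin | Station Beta: the bard, the dwarf, the knight, the rogue]
9. Pilot goes to Station Beta with the paladin.  [Station Alpha: — | Station Beta: the bard, the dwarf, the knight, the paladin, the rogue]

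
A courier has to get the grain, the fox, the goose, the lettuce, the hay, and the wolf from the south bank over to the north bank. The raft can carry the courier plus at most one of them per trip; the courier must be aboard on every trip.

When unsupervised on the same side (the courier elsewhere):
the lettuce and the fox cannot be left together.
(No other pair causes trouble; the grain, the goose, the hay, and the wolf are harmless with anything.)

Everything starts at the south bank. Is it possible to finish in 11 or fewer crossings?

Yes — this plan uses 11 crossings (≤ 11):
1. Courier goes to the north bank with the fox.
2. Courier goes back to the south bank alone.
3. Courier goes to the north bank with the grain.
4. Courier goes back to the south bank alone.
5. Courier goes to the north bank with the goose.
6. Courier goes back to the south bank alone.
7. Courier goes to the north bank with the hay.
8. Courier goes back to the south bank alone.
9. Courier goes to the north bank with the wolf.
10. Courier goes back to the south bank alone.
11. Courier goes to the north bank with the lettuce.

Yes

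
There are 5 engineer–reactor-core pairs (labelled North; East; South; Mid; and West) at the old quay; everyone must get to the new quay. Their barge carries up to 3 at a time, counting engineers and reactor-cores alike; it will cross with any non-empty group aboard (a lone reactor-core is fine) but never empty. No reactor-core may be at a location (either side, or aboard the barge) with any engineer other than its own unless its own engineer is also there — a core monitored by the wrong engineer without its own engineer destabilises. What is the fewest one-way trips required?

11

Counting alone: each trip to the new quay takes at most 3 across and each return brings at least 1 back, so after t trips out (and t−1 returns) at most 3t − (t−1) of the 10 are across; that first reaches 10 at t = 5, so at least 9 crossings are needed.
The safety rule pushes this higher. Following every safe sequence of crossings, the most of the 10 that can be at the new quay as the barge arrives there on crossing 9 is 9 — never all 10.
So no plan with fewer than 11 crossings exists, and this one achieves 11:
1. engineer North and reactor-core North cross → the new quay.
2. engineer North crosses ← the old quay.
3. reactor-core East, reactor-core Mid, and reactor-core South cross → the new quay.
4. reactor-core North crosses ← the old quay.
5. engineer East, engineer Mid, and engineer South cross → the new quay.
6. engineer East and reactor-core East cross ← the old quay.
7. engineer East, engineer North, and engineer West cross → the new quay.
8. reactor-core South crosses ← the old quay.
9. reactor-core East and reactor-core North cross → the new quay.
10. reactor-core North crosses ← the old quay.
11. reactor-core North, reactor-core South, and reactor-core West cross → the new quay.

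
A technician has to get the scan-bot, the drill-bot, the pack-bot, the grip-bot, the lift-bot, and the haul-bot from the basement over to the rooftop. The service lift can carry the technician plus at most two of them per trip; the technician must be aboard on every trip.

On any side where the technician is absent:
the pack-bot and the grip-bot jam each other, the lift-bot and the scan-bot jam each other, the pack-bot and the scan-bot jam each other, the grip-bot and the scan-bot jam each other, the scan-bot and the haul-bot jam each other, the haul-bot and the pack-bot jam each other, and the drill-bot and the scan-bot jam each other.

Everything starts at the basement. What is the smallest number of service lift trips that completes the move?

Counting alone: the technician can take at most 2 across per trip to the rooftop, so moving all 6 needs at least 3 loaded trips out, with a return between consecutive ones — at least 5 crossings.
The safety rule pushes this higher. Following every safe sequence of crossings, the most of the 6 that can be at the rooftop as the service lift arrives there on crossings 5, 7 is 4, 5 respectively — never all 6.
So no plan with fewer than 9 crossings exists, and this one achieves 9:
1. Technician goes to the rooftop with the pack-bot and the scan-bot.  [the basement: the drill-bot, the grip-bot, the haul-bot, the lift-bot | the rooftop: the pack-bot, the scan-bot]
2. Technician goes back to the basement with the scan-bot.  [the basement: the drill-bot, the grip-bot, the haul-bot, the lift-bot, the scan-bot | the rooftop: the pack-bot]
3. Technician goes to the rooftop with the drill-bot and the scan-bot.  [the basement: the grip-bot, the haul-bot, the lift-bot | the rooftop: the drill-bot, the pack-bot, the scan-bot]
4. Technician goes back to the basement with the scan-bot.  [the basement: the grip-bot, the haul-bot, the lift-bot, the scan-bot | the rooftop: the drill-bot, the pack-bot]
5. Technician goes to the rooftop with the lift-bot and the scan-bot.  [the basement: the grip-bot, the haul-bot | the rooftop: the drill-bot, the lift-bot, the pack-bot, the scan-bot]
6. Technician goes back to the basement with the scan-bot.  [the basement: the grip-bot, the haul-bot, the scan-bot | the rooftop: the drill-bot, the lift-bot, the pack-bot]
7. Technician goes to the rooftop with the grip-bot and the haul-bot.  [the basement: the scan-bot | the rooftop: the drill-bot, the grip-bot, the haul-bot, the lift-bot, the pack-bot]
8. Technician goes back to the basement with the pack-bot.  [the basement: the pack-bot, the scan-bot | the rooftop: the drill-bot, the grip-bot, the haul-bot, the lift-bot]
9. Technician goes to the rooftop with the pack-bot and the scan-bot.  [the basement: — | the rooftop: the drill-bot, the grip-bot, the haul-bot, the lift-bot, the pack-bot, the scan-bot]

9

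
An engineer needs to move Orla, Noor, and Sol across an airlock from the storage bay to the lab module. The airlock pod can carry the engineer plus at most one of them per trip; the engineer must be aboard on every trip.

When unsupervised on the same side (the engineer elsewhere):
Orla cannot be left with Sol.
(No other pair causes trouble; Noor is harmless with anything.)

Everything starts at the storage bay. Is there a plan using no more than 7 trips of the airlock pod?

Yes — this plan uses 5 crossings (≤ 7):
1. Engineer goes to the lab module with Orla.  [the storage bay: Noor, Sol | the lab module: Orla]
2. Engineer goes back to the storage bay alone.  [the storage bay: Noor, Sol | the lab module: Orla]
3. Engineer goes to the lab module with Noor.  [the storage bay: Sol | the lab module: Noor, Orla]
4. Engineer goes back to the storage bay alone.  [the storage bay: Sol | the lab module: Noor, Orla]
5. Engineer goes to the lab module with Sol.  [the storage bay: — | the lab module: Noor, Orla, Sol]

Yes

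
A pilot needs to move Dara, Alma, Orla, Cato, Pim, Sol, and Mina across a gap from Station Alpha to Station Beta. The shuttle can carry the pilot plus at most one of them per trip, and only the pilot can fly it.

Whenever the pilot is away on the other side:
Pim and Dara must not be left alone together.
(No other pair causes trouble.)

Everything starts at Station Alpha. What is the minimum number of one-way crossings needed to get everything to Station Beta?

Counting alone: the pilot can take at most 1 across per trip to Station Beta, so moving all 7 needs at least 7 loaded trips out, with a return between consecutive ones — at least 13 crossings.
The plan below uses exactly 13 crossings, so it is optimal:
1. Pilot goes to Station Beta with Dara.
2. Pilot goes back to Station Alpha alone.
3. Pilot goes to Station Beta with Alma.
4. Pilot goes back to Station Alpha alone.
5. Pilot goes to Station Beta with Orla.
6. Pilot goes back to Station Alpha alone.
7. Pilot goes to Station Beta with Cato.
8. Pilot goes back to Station Alpha alone.
9. Pilot goes to Station Beta with Sol.
10. Pilot goes back to Station Alpha alone.
11. Pilot goes to Station Beta with Mina.
12. Pilot goes back to Station Alpha alone.
13. Pilot goes to Station Beta with Pim.

13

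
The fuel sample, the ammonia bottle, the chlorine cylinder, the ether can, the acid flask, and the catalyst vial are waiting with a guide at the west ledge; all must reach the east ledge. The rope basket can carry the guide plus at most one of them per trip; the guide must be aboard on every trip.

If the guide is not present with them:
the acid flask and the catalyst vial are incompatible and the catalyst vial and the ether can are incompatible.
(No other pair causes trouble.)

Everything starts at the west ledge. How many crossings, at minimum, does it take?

13

Counting alone: the guide can take at most 1 across per trip to the east ledge, so moving all 6 needs at least 6 loaded trips out, with a return between consecutive ones — at least 11 crossings.
The safety rule pushes this higher. Following every safe sequence of crossings, the most of the 6 that can be at the east ledge as the rope basket arrives there on crossing 11 is 5 — never all 6.
So no plan with fewer than 13 crossings exists, and this one achieves 13:
1. Guide goes to the east ledge with the catalyst vial.  [the west ledge: the acid flask, the ammonia bottle, the chlorine cylinder, the ether can, the fuel sample | the east ledge: the catalyst vial]
2. Guide goes back to the west ledge alone.  [the west ledge: the acid flask, the ammonia bottle, the chlorine cylinder, the ether can, the fuel sample | the east ledge: the catalyst vial]
3. Guide goes to the east ledge with the fuel sample.  [the west ledge: the acid flask, the ammonia bottle, the chlorine cylinder, the ether can | the east ledge: the catalyst vial, the fuel sample]
4. Guide goes back to the west ledge alone.  [the west ledge: the acid flask, the ammonia bottle, the chlorine cylinder, the ether can | the east ledge: the catalyst vial, the fuel sample]
5. Guide goes to the east ledge with the ammonia bottle.  [the west ledge: the acid flask, the chlorine cylinder, the ether can | the east ledge: the ammonia bottle, the catalyst vial, the fuel sample]
6. Guide goes back to the west ledge alone.  [the west ledge: the acid flask, the chlorine cylinder, the ether can | the east ledge: the ammonia bottle, the catalyst vial, the fuel sample]
7. Guide goes to the east ledge with the chlorine cylinder.  [the west ledge: the acid flask, the ether can | the east ledge: the ammonia bottle, the catalyst vial, the chlorine cylinder, the fuel sample]
8. Guide goes back to the west ledge alone.  [the west ledge: the acid flask, the ether can | the east ledge: the ammonia bottle, the catalyst vial, the chlorine cylinder, the fuel sample]
9. Guide goes to the east ledge with the ether can.  [the west ledge: the acid flask | the east ledge: the ammonia bottle, the catalyst vial, the chlorine cylinder, the ether can, the fuel sample]
10. Guide goes back to the west ledge with the catalyst vial.  [the west ledge: the acid flask, the catalyst vial | the east ledge: the ammonia bottle, the chlorine cylinder, the ether can, the fuel sample]
11. Guide goes to the east ledge with the acid flask.  [the west ledge: the catalyst vial | the east ledge: the acid flask, the ammonia bottle, the chlorine cylinder, the ether can, the fuel sample]
12. Guide goes back to the west ledge alone.  [the west ledge: the catalyst vial | the east ledge: the acid flask, the ammonia bottle, the chlorine cylinder, the ether can, the fuel sample]
13. Guide goes to the east ledge with the catalyst vial.  [the west ledge: — | the east ledge: the acid flask, the ammonia bottle, the catalyst vial, the chlorine cylinder, the ether can, the fuel sample]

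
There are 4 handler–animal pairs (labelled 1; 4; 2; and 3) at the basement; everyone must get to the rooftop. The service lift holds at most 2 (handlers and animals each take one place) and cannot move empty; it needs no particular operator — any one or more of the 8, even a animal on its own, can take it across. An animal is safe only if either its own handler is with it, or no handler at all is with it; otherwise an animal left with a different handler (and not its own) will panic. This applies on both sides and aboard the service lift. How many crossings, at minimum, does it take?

impossible

Following every safe sequence of crossings from the start, the most of the 8 that can be at the rooftop as the service lift arrives there on crossings 1, 3, 5 is 2, 3, 4 respectively; the best ever achieved is 4 of 8.
From crossing 7 on, no configuration arises that was not already reachable earlier: only 44 distinct safe configurations (who is on which side, and where the service lift is) can ever be reached, none of them has everyone across, and every continuation just revisits them. So no valid plan exists.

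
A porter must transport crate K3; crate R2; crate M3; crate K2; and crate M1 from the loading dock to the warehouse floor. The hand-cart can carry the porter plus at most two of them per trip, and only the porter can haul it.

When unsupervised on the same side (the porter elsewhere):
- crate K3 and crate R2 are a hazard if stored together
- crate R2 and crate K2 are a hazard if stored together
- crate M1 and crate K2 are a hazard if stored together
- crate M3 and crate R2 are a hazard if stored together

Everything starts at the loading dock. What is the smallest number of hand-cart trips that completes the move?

5

Counting alone: the porter can take at most 2 across per trip to the warehouse floor, so moving all 5 needs at least 3 loaded trips out, with a return between consecutive ones — at least 5 crossings.
The plan below uses exactly 5 crossings, so it is optimal:
1. Porter goes to the warehouse floor with crate K2 and crate R2.
2. Porter goes back to the loading dock with crate R2.
3. Porter goes to the warehouse floor with crate K3 and crate M3.
4. Porter goes back to the loading dock alone.
5. Porter goes to the warehouse floor with crate M1 and crate R2.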